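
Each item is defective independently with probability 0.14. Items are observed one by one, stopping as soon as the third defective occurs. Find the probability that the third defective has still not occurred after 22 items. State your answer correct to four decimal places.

Needing more than 22 items ⇔ fewer than 3 successes in the first 22. With X ~ Binomial(22, 0.14), P(Y > 22) = P(X ≤ 2).
  k=0: C(22,0)·0.14^0·0.86^22 = 0.036221
  k=1: C(22,1)·0.14^1·0.86^21 = 0.129723
  k=2: C(22,2)·0.14^2·0.86^20 = 0.221736
P(X ≤ 2) = 0.387681

0.3877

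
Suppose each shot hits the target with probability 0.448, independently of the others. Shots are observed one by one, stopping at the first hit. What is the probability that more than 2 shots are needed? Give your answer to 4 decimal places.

Y = number of shots to the first success; geometric, p = 0.448.
P(Y > 2) = P(first 2 all fail) = (1−p)^2 = 0.304704

0.3047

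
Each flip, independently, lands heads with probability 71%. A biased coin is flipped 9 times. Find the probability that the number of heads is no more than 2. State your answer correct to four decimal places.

0.0035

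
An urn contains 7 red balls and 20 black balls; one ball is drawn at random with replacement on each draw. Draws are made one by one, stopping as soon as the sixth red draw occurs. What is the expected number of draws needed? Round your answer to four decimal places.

Y = total draws until the sixth success; negative binomial with r=6, p=0.259259.
E[Y] = r / p = 6 / 0.259259 = 23.142857

23.1429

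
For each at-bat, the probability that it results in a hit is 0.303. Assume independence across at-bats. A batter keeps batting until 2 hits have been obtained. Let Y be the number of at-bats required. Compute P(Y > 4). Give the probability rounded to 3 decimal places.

Needing more than 4 at-bats ⇔ fewer than 2 successes in the first 4. With X ~ Binomial(4, 0.303), P(Y > 4) = P(X ≤ 1).
  k=0: C(4,0)·0.303^0·0.697^4 = 0.23601
  k=1: C(4,1)·0.303^1·0.697^3 = 0.41039
P(X ≤ 1) = 0.64640

0.646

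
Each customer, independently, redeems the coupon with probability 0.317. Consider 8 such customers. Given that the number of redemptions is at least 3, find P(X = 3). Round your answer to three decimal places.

X ~ Binomial(8, 0.317). Want P(X=3 | X≥3) = P(X=3) / P(X≥3).
P(X=3) = C(8,3)·0.317^3·0.683^5 = 0.26514
P(X≥3) = 1 − 0.04735 − 0.17583 − 0.28563 = 0.49119
Ratio = 0.26514 / 0.49119 = 0.53979

0.540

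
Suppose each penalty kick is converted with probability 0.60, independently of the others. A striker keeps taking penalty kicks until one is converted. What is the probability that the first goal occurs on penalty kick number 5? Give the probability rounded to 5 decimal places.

0.01536

Geometric (trials to first success), p = 0.60.
P(Y = 5) = (1−p)^4 · p = 0.0256 · 0.60 = 0.0153600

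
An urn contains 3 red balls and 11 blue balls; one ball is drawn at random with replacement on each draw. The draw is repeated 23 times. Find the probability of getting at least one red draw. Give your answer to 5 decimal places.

P(at least one) = 1 − P(none) = 1 − (1 − 0.214286)^23
= 1 − 0.0039002 = 0.9960998

0.99610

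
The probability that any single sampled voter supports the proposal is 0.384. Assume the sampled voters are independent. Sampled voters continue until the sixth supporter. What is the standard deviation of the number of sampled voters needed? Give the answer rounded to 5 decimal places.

5.00651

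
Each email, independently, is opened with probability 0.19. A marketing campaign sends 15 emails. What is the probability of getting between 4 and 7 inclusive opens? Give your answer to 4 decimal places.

0.3116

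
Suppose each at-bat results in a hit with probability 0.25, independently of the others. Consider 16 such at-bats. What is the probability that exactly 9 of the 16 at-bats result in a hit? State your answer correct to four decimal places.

0.0058

X ~ Binomial(n=16, p=0.25).
P(X=9) = C(16,9) · p^9 · (1−p)^7
= 11440 · 3.8147e-06 · 0.13348 = 0.005825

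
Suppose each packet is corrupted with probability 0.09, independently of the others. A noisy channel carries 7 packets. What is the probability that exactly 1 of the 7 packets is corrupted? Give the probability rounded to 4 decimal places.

0.3578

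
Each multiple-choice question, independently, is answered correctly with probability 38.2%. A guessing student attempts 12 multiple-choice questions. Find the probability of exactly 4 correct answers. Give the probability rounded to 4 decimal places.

0.2243

X ~ Binomial(n=12, p=0.382).
P(X=4) = C(12,4) · p^4 · (1−p)^8
= 495 · 0.021294 · 0.021277 = 0.224268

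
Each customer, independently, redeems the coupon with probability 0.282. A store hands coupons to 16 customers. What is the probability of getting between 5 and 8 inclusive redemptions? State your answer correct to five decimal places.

0.46893

X ~ Binomial(16, 0.282); P(5 ≤ X ≤ 8) = Σ C(16,k) p^k (1−p)^(16−k) over k:
  k=5: C(16,5)·0.282^5·0.718^11 = 0.2036559
  k=6: C(16,6)·0.282^6·0.718^10 = 0.1466436
  k=7: C(16,7)·0.282^7·0.718^9 = 0.0822791
  k=8: C(16,8)·0.282^8·0.718^8 = 0.0363552
Total = 0.4689339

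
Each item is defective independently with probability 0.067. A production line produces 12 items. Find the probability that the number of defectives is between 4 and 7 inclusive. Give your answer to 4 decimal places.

X ~ Binomial(12, 0.067); P(4 ≤ X ≤ 7) = Σ C(12,k) p^k (1−p)^(12−k) over k:
  k=4: C(12,4)·0.067^4·0.933^8 = 0.005727
  k=5: C(12,5)·0.067^5·0.933^7 = 0.000658
  k=6: C(12,6)·0.067^6·0.933^6 = 0.000055
  k=7: C(12,7)·0.067^7·0.933^5 = 0.000003
Total = 0.006444

0.0064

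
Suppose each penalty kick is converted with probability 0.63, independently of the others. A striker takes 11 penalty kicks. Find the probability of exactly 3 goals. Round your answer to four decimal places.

X ~ Binomial(n=11, p=0.63).
P(X=3) = C(11,3) · p^3 · (1−p)^8
= 165 · 0.25005 · 0.00035125 = 0.014492

0.0145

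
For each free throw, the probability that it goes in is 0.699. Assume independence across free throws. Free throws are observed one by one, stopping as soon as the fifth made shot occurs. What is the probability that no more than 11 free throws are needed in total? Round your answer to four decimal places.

Finishing within 11 free throws ⇔ at least 5 successes in the first 11. With X ~ Binomial(11, 0.699), P(Y ≤ 11) = 1 − P(X ≤ 4).
  k=0: C(11,0)·0.699^0·0.301^11 = 0.000002
  k=1: C(11,1)·0.699^1·0.301^10 = 0.000047
  k=2: C(11,2)·0.699^2·0.301^9 = 0.000545
  k=3: C(11,3)·0.699^3·0.301^8 = 0.003797
  k=4: C(11,4)·0.699^4·0.301^7 = 0.017636
1 − 0.022026 = 0.977974

0.9780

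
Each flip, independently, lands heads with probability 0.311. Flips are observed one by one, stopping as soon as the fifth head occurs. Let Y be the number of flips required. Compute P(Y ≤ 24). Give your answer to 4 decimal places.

0.9089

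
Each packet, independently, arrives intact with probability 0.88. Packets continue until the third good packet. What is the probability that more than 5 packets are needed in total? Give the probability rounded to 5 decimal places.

Needing more than 5 packets ⇔ fewer than 3 successes in the first 5. With X ~ Binomial(5, 0.88), P(Y > 5) = P(X ≤ 2).
  k=0: C(5,0)·0.88^0·0.12^5 = 0.0000249
  k=1: C(5,1)·0.88^1·0.12^4 = 0.0009124
  k=2: C(5,2)·0.88^2·0.12^3 = 0.0133816
P(X ≤ 2) = 0.0143189

0.01432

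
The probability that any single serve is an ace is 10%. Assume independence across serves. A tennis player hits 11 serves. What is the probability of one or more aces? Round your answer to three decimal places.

0.686

P(at least one) = 1 − P(none) = 1 − (1 − 0.10)^11
= 1 − 0.31381 = 0.68619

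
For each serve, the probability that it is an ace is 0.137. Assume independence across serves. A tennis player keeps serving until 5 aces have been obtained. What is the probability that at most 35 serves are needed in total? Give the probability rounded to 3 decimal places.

0.534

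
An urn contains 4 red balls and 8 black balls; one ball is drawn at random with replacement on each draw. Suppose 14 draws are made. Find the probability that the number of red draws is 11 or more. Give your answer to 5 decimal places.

0.00069

X ~ Binomial(14, 0.333333); P(X ≥ 11) = Σ C(14,k) p^k (1−p)^(14−k) over k:
  k=11: C(14,11)·0.333333^11·0.666667^3 = 0.0006088
  k=12: C(14,12)·0.333333^12·0.666667^2 = 0.0000761
  k=13: C(14,13)·0.333333^13·0.666667^1 = 0.0000059
  k=14: C(14,14)·0.333333^14·0.666667^0 = 0.0000002
Total = 0.0006910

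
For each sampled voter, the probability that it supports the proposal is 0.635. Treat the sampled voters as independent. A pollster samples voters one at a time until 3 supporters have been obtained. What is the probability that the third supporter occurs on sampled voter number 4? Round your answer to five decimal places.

0.28037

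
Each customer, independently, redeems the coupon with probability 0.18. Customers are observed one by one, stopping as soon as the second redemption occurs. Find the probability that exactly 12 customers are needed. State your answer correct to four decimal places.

Y = trial on which the second success occurs; negative binomial, r=2, p=0.18.
P(Y=12) = C(11,1) · p^2 · (1−p)^10
= 11 · 0.0324 · 0.13745 = 0.048986

0.0490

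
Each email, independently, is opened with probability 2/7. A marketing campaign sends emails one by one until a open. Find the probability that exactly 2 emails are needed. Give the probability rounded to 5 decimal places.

0.20408

Geometric (trials to first success), p = 0.285714.
P(Y = 2) = (1−p)^1 · p = 0.71429 · 0.285714 = 0.2040816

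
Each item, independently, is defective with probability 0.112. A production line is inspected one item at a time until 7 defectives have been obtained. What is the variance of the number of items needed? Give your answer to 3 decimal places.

Y = total items until the seventh success; negative binomial with r=7, p=0.112.
Var(Y) = r(1−p)/p² = 7·0.888 / 0.112² = 495.53571

495.536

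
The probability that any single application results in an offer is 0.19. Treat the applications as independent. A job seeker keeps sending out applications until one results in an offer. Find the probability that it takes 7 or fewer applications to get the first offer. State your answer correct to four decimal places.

Y = number of applications to the first success; geometric, p = 0.19.
P(Y ≤ 7) = 1 − (1−p)^7 = 1 − 0.228768 = 0.771232

0.7712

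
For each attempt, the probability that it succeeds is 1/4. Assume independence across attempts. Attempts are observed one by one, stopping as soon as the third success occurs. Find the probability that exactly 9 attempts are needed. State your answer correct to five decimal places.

0.07787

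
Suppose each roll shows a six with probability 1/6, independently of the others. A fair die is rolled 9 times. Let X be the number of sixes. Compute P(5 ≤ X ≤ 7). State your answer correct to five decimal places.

0.00895

X ~ Binomial(9, 0.166667); P(5 ≤ X ≤ 7) = Σ C(9,k) p^k (1−p)^(9−k) over k:
  k=5: C(9,5)·0.166667^5·0.833333^4 = 0.0078143
  k=6: C(9,6)·0.166667^6·0.833333^3 = 0.0010419
  k=7: C(9,7)·0.166667^7·0.833333^2 = 0.0000893
Total = 0.0089455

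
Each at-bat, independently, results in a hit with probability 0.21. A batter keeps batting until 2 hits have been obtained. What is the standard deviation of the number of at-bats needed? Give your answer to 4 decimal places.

5.9856

Y = total at-bats until the second success; negative binomial with r=2, p=0.21.
SD(Y) = √[r(1−p)/p²] = √(35.827664) = 5.985621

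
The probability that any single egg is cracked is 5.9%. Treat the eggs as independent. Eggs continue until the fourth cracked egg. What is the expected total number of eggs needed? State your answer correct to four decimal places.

67.7966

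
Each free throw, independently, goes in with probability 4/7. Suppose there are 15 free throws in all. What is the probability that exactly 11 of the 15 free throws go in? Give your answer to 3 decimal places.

0.098

X ~ Binomial(n=15, p=0.571429).
P(X=11) = C(15,11) · p^11 · (1−p)^4
= 1365 · 0.0021212 · 0.033736 = 0.09768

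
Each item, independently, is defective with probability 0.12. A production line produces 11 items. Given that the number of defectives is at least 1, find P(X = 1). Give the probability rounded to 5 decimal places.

X ~ Binomial(11, 0.12). Want P(X=1 | X≥1) = P(X=1) / P(X≥1).
P(X=1) = C(11,1)·0.12^1·0.88^10 = 0.3676213
P(X≥1) = 1 − 0.2450809 = 0.7549191
Ratio = 0.3676213 / 0.7549191 = 0.4869678

0.48697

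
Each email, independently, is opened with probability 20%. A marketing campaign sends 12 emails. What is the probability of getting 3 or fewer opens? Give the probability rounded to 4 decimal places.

X ~ Binomial(12, 0.20); P(X ≤ 3) = Σ C(12,k) p^k (1−p)^(12−k) over k:
  k=0: C(12,0)·0.20^0·0.80^12 = 0.068719
  k=1: C(12,1)·0.20^1·0.80^11 = 0.206158
  k=2: C(12,2)·0.20^2·0.80^10 = 0.283468
  k=3: C(12,3)·0.20^3·0.80^9 = 0.236223
Total = 0.794569

0.7946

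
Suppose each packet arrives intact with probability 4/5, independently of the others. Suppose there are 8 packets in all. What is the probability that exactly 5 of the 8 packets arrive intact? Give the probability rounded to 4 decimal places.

0.1468

X ~ Binomial(n=8, p=0.80).
P(X=5) = C(8,5) · p^5 · (1−p)^3
= 56 · 0.32768 · 0.008 = 0.146801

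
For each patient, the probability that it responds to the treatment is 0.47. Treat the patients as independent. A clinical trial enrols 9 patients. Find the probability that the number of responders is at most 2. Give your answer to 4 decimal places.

X ~ Binomial(9, 0.47); P(X ≤ 2) = Σ C(9,k) p^k (1−p)^(9−k) over k:
  k=0: C(9,0)·0.47^0·0.53^9 = 0.003300
  k=1: C(9,1)·0.47^1·0.53^8 = 0.026336
  k=2: C(9,2)·0.47^2·0.53^7 = 0.093418
Total = 0.123053

0.1231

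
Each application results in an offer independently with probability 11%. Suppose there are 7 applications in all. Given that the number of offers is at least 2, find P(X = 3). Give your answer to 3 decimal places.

X ~ Binomial(7, 0.11). Want P(X=3 | X≥2) = P(X=3) / P(X≥2).
P(X=3) = C(7,3)·0.11^3·0.89^4 = 0.02923
P(X≥2) = 1 − 0.44231 − 0.38268 = 0.17501
Ratio = 0.02923 / 0.17501 = 0.16701

0.167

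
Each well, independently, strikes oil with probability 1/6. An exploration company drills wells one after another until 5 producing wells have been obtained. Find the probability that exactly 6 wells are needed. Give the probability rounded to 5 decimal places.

0.00054

Y = trial on which the fifth success occurs; negative binomial, r=5, p=0.166667.
P(Y=6) = C(5,4) · p^5 · (1−p)^1
= 5 · 0.0001286 · 0.83333 = 0.0005358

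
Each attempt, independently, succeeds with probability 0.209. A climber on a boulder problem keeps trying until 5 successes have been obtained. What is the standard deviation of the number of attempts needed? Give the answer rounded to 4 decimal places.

9.5154

Y = total attempts until the fifth success; negative binomial with r=5, p=0.209.
SD(Y) = √[r(1−p)/p²] = √(90.542799) = 9.515398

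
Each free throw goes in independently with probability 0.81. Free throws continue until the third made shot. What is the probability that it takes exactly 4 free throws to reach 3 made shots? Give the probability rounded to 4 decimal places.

0.3029

Y = trial on which the third success occurs; negative binomial, r=3, p=0.81.
P(Y=4) = C(3,2) · p^3 · (1−p)^1
= 3 · 0.53144 · 0.19 = 0.302921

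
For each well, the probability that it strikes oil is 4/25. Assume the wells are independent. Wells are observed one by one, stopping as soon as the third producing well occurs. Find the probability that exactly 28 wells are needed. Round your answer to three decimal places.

0.018

Y = trial on which the third success occurs; negative binomial, r=3, p=0.16.
P(Y=28) = C(27,2) · p^3 · (1−p)^25
= 351 · 0.004096 · 0.012793 = 0.01839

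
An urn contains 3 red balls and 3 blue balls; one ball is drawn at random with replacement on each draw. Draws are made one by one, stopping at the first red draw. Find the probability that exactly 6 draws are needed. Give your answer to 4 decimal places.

0.0156

Geometric (trials to first success), p = 0.50.
P(Y = 6) = (1−p)^5 · p = 0.03125 · 0.50 = 0.015625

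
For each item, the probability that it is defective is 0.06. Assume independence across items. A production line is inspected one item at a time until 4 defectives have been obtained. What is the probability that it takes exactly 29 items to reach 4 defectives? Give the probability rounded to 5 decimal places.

Y = trial on which the fourth success occurs; negative binomial, r=4, p=0.06.
P(Y=29) = C(28,3) · p^4 · (1−p)^25
= 3276 · 1.296e-05 · 0.21291 = 0.0090395

0.00904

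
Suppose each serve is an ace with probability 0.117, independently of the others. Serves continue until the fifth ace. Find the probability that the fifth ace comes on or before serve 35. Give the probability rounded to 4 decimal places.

Finishing within 35 serves ⇔ at least 5 successes in the first 35. With X ~ Binomial(35, 0.117), P(Y ≤ 35) = 1 − P(X ≤ 4).
  k=0: C(35,0)·0.117^0·0.883^35 = 0.012842
  k=1: C(35,1)·0.117^1·0.883^34 = 0.059555
  k=2: C(35,2)·0.117^2·0.883^33 = 0.134150
  k=3: C(35,3)·0.117^3·0.883^32 = 0.195528
  k=4: C(35,4)·0.117^4·0.883^31 = 0.207264
1 − 0.609340 = 0.390660

0.3907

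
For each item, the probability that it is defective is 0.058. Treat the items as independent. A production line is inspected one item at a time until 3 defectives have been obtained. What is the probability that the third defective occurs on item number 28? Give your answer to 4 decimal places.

0.0154

Y = trial on which the third success occurs; negative binomial, r=3, p=0.058.
P(Y=28) = C(27,2) · p^3 · (1−p)^25
= 351 · 0.00019511 · 0.22453 = 0.015377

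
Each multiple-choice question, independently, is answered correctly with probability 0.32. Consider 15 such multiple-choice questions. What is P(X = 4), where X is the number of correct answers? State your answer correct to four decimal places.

0.2057

X ~ Binomial(n=15, p=0.32).
P(X=4) = C(15,4) · p^4 · (1−p)^11
= 1365 · 0.010486 · 0.014375 = 0.205746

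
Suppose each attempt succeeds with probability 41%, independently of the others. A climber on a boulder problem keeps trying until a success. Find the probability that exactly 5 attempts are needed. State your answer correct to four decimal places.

Geometric (trials to first success), p = 0.41.
P(Y = 5) = (1−p)^4 · p = 0.12117 · 0.41 = 0.049681

0.0497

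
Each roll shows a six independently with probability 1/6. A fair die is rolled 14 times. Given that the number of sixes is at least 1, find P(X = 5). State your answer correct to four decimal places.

0.0541

X ~ Binomial(14, 0.166667). Want P(X=5 | X≥1) = P(X=5) / P(X≥1).
P(X=5) = C(14,5)·0.166667^5·0.833333^9 = 0.049897
P(X≥1) = 1 − 0.077887 = 0.922113
Ratio = 0.049897 / 0.922113 = 0.054112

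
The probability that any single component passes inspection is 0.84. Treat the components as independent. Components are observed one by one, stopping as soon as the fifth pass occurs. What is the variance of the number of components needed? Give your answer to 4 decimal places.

Y = total components until the fifth success; negative binomial with r=5, p=0.84.
Var(Y) = r(1−p)/p² = 5·0.16 / 0.84² = 1.133787

1.1338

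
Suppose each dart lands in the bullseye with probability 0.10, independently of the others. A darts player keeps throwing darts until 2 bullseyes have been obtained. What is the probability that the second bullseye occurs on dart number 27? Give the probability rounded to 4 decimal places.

Y = trial on which the second success occurs; negative binomial, r=2, p=0.10.
P(Y=27) = C(26,1) · p^2 · (1−p)^25
= 26 · 0.01 · 0.07179 = 0.018665

0.0187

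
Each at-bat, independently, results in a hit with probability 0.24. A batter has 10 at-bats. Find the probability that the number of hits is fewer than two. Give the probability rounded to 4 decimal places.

0.2673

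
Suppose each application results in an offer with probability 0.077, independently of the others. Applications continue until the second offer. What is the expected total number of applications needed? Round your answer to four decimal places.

Y = total applications until the second success; negative binomial with r=2, p=0.077.
E[Y] = r / p = 2 / 0.077 = 25.974026

25.9740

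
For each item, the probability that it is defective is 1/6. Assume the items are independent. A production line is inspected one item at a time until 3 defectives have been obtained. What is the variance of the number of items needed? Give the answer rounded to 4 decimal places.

Y = total items until the third success; negative binomial with r=3, p=0.166667.
Var(Y) = r(1−p)/p² = 3·0.833333 / 0.166667² = 90.000000

90.0000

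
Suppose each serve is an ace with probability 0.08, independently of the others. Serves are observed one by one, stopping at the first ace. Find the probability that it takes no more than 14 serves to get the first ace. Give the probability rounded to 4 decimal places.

Y = number of serves to the first success; geometric, p = 0.08.
P(Y ≤ 14) = 1 − (1−p)^14 = 1 − 0.311193 = 0.688807

0.6888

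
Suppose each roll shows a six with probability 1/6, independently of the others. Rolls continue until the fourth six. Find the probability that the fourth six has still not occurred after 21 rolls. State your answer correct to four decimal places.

0.5269

Needing more than 21 rolls ⇔ fewer than 4 successes in the first 21. With X ~ Binomial(21, 0.166667), P(Y > 21) = P(X ≤ 3).
  k=0: C(21,0)·0.166667^0·0.833333^21 = 0.021737
  k=1: C(21,1)·0.166667^1·0.833333^20 = 0.091294
  k=2: C(21,2)·0.166667^2·0.833333^19 = 0.182588
  k=3: C(21,3)·0.166667^3·0.833333^18 = 0.231279
P(X ≤ 3) = 0.526898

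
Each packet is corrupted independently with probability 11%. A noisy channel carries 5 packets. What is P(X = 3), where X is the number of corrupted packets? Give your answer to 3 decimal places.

X ~ Binomial(n=5, p=0.11).
P(X=3) = C(5,3) · p^3 · (1−p)^2
= 10 · 0.001331 · 0.7921 = 0.01054

0.011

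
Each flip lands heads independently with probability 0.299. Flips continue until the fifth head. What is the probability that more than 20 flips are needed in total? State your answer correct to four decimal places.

Needing more than 20 flips ⇔ fewer than 5 successes in the first 20. With X ~ Binomial(20, 0.299), P(Y > 20) = P(X ≤ 4).
  k=0: C(20,0)·0.299^0·0.701^20 = 0.000821
  k=1: C(20,1)·0.299^1·0.701^19 = 0.007004
  k=2: C(20,2)·0.299^2·0.701^18 = 0.028381
  k=3: C(20,3)·0.299^3·0.701^17 = 0.072631
  k=4: C(20,4)·0.299^4·0.701^16 = 0.131664
P(X ≤ 4) = 0.240501

0.2405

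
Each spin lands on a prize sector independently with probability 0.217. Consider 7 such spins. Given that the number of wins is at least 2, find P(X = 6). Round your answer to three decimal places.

0.001

X ~ Binomial(7, 0.217). Want P(X=6 | X≥2) = P(X=6) / P(X≥2).
P(X=6) = C(7,6)·0.217^6·0.783^1 = 0.00057
P(X≥2) = 1 − 0.18044 − 0.35005 = 0.46951
Ratio = 0.00057 / 0.46951 = 0.00122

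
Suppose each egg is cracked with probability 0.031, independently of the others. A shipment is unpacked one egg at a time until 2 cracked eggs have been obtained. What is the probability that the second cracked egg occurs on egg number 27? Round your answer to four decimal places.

0.0114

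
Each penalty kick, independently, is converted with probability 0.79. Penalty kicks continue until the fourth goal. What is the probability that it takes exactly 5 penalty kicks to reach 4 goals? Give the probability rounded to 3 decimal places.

0.327

Y = trial on which the fourth success occurs; negative binomial, r=4, p=0.79.
P(Y=5) = C(4,3) · p^4 · (1−p)^1
= 4 · 0.3895 · 0.21 = 0.32718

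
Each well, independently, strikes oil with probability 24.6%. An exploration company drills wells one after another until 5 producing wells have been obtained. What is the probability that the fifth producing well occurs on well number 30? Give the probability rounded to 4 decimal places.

0.0184

Y = trial on which the fifth success occurs; negative binomial, r=5, p=0.246.
P(Y=30) = C(29,4) · p^5 · (1−p)^25
= 23751 · 0.0009009 · 0.00085957 = 0.018393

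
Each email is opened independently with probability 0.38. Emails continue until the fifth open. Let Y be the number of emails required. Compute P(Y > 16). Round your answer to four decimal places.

Needing more than 16 emails ⇔ fewer than 5 successes in the first 16. With X ~ Binomial(16, 0.38), P(Y > 16) = P(X ≤ 4).
  k=0: C(16,0)·0.38^0·0.62^16 = 0.000477
  k=1: C(16,1)·0.38^1·0.62^15 = 0.004675
  k=2: C(16,2)·0.38^2·0.62^14 = 0.021490
  k=3: C(16,3)·0.38^3·0.62^13 = 0.061465
  k=4: C(16,4)·0.38^4·0.62^12 = 0.122435
P(X ≤ 4) = 0.210542

0.2105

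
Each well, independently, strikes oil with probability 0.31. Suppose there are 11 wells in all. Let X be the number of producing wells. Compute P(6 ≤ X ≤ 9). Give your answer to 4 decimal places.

0.0900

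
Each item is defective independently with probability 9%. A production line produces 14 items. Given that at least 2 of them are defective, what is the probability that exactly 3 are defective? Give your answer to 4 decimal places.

0.2589

X ~ Binomial(14, 0.09). Want P(X=3 | X≥2) = P(X=3) / P(X≥2).
P(X=3) = C(14,3)·0.09^3·0.91^11 = 0.094034
P(X≥2) = 1 − 0.267042 − 0.369750 = 0.363208
Ratio = 0.094034 / 0.363208 = 0.258898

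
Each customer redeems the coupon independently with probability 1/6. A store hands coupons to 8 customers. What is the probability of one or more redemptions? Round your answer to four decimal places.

0.7674

P(at least one) = 1 − P(none) = 1 − (1 − 0.166667)^8
= 1 − 0.232568 = 0.767432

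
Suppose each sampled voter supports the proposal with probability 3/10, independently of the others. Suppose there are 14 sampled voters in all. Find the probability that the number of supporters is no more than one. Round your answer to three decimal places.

X ~ Binomial(14, 0.30); P(X ≤ 1) = Σ C(14,k) p^k (1−p)^(14−k) over k:
  k=0: C(14,0)·0.30^0·0.70^14 = 0.00678
  k=1: C(14,1)·0.30^1·0.70^13 = 0.04069
Total = 0.04748

0.047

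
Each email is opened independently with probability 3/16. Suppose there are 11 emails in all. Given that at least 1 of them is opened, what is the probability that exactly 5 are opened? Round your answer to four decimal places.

X ~ Binomial(11, 0.1875). Want P(X=5 | X≥1) = P(X=5) / P(X≥1).
P(X=5) = C(11,5)·0.1875^5·0.8125^6 = 0.030803
P(X≥1) = 1 − 0.101873 = 0.898127
Ratio = 0.030803 / 0.898127 = 0.034297

0.0343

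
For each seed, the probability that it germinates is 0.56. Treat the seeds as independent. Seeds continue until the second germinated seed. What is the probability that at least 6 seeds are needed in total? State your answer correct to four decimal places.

0.1214

Needing more than 5 seeds ⇔ fewer than 2 successes in the first 5. With X ~ Binomial(5, 0.56), P(Y > 5) = P(X ≤ 1).
  k=0: C(5,0)·0.56^0·0.44^5 = 0.016492
  k=1: C(5,1)·0.56^1·0.44^4 = 0.104947
P(X ≤ 1) = 0.121438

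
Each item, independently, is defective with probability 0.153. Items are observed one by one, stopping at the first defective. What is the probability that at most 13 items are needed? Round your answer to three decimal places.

0.885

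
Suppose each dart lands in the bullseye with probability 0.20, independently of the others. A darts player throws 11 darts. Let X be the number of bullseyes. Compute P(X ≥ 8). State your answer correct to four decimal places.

0.0002

X ~ Binomial(11, 0.20); P(X ≥ 8) = Σ C(11,k) p^k (1−p)^(11−k) over k:
  k=8: C(11,8)·0.20^8·0.80^3 = 0.000216
  k=9: C(11,9)·0.20^9·0.80^2 = 0.000018
  k=10: C(11,10)·0.20^10·0.80^1 = 0.000001
  k=11: C(11,11)·0.20^11·0.80^0 = 0.000000
Total = 0.000235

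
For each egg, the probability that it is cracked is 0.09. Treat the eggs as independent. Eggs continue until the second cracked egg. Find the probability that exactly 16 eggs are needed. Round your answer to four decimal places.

Y = trial on which the second success occurs; negative binomial, r=2, p=0.09.
P(Y=16) = C(15,1) · p^2 · (1−p)^14
= 15 · 0.0081 · 0.26704 = 0.032446

0.0324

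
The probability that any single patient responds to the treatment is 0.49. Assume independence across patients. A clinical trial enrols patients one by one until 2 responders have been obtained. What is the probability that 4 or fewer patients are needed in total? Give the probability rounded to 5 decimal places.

Finishing within 4 patients ⇔ at least 2 successes in the first 4. With X ~ Binomial(4, 0.49), P(Y ≤ 4) = 1 − P(X ≤ 1).
  k=0: C(4,0)·0.49^0·0.51^4 = 0.0676520
  k=1: C(4,1)·0.49^1·0.51^3 = 0.2599960
1 − 0.3276480 = 0.6723520

0.67235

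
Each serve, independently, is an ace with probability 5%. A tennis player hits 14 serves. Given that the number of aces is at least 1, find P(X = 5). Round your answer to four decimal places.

X ~ Binomial(14, 0.05). Want P(X=5 | X≥1) = P(X=5) / P(X≥1).
P(X=5) = C(14,5)·0.05^5·0.95^9 = 0.000394
P(X≥1) = 1 − 0.487675 = 0.512325
Ratio = 0.000394 / 0.512325 = 0.000770

0.0008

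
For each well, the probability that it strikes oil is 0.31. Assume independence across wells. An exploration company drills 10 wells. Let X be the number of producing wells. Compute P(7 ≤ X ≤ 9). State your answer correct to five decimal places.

0.01286

X ~ Binomial(10, 0.31); P(7 ≤ X ≤ 9) = Σ C(10,k) p^k (1−p)^(10−k) over k:
  k=7: C(10,7)·0.31^7·0.69^3 = 0.0108458
  k=8: C(10,8)·0.31^8·0.69^2 = 0.0018273
  k=9: C(10,9)·0.31^9·0.69^1 = 0.0001824
Total = 0.0128555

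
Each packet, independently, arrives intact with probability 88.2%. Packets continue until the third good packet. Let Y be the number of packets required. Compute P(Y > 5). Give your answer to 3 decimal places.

Needing more than 5 packets ⇔ fewer than 3 successes in the first 5. With X ~ Binomial(5, 0.882), P(Y > 5) = P(X ≤ 2).
  k=0: C(5,0)·0.882^0·0.118^5 = 0.00002
  k=1: C(5,1)·0.882^1·0.118^4 = 0.00086
  k=2: C(5,2)·0.882^2·0.118^3 = 0.01278
P(X ≤ 2) = 0.01366

0.014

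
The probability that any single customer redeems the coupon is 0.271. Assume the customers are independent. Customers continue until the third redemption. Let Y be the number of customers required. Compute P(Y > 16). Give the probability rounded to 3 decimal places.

0.150

Needing more than 16 customers ⇔ fewer than 3 successes in the first 16. With X ~ Binomial(16, 0.271), P(Y > 16) = P(X ≤ 2).
  k=0: C(16,0)·0.271^0·0.729^16 = 0.00636
  k=1: C(16,1)·0.271^1·0.729^15 = 0.03784
  k=2: C(16,2)·0.271^2·0.729^14 = 0.10551
P(X ≤ 2) = 0.14972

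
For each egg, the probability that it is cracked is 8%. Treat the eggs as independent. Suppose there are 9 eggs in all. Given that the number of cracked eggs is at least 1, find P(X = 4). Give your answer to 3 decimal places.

0.006

X ~ Binomial(9, 0.08). Want P(X=4 | X≥1) = P(X=4) / P(X≥1).
P(X=4) = C(9,4)·0.08^4·0.92^5 = 0.00340
P(X≥1) = 1 − 0.47216 = 0.52784
Ratio = 0.00340 / 0.52784 = 0.00644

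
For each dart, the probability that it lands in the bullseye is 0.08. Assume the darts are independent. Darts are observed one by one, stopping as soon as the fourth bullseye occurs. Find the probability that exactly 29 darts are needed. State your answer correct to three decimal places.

0.017

Y = trial on which the fourth success occurs; negative binomial, r=4, p=0.08.
P(Y=29) = C(28,3) · p^4 · (1−p)^25
= 3276 · 4.096e-05 · 0.12436 = 0.01669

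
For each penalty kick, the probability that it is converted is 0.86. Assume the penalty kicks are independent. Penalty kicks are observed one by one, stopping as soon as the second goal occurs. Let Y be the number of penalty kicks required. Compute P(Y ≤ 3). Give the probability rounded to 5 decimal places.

0.94669

Finishing within 3 penalty kicks ⇔ at least 2 successes in the first 3. With X ~ Binomial(3, 0.86), P(Y ≤ 3) = 1 − P(X ≤ 1).
  k=0: C(3,0)·0.86^0·0.14^3 = 0.0027440
  k=1: C(3,1)·0.86^1·0.14^2 = 0.0505680
1 − 0.0533120 = 0.9466880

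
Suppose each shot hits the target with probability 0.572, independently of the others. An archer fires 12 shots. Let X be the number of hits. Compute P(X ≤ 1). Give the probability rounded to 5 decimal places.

X ~ Binomial(12, 0.572); P(X ≤ 1) = Σ C(12,k) p^k (1−p)^(12−k) over k:
  k=0: C(12,0)·0.572^0·0.428^12 = 0.0000378
  k=1: C(12,1)·0.572^1·0.428^11 = 0.0006060
Total = 0.0006438

0.00064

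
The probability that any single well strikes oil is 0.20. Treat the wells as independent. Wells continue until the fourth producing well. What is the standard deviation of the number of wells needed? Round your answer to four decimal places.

Y = total wells until the fourth success; negative binomial with r=4, p=0.20.
SD(Y) = √[r(1−p)/p²] = √(80.000000) = 8.944272

8.9443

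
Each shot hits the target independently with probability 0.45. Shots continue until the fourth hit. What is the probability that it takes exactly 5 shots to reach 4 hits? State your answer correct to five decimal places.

Y = trial on which the fourth success occurs; negative binomial, r=4, p=0.45.
P(Y=5) = C(4,3) · p^4 · (1−p)^1
= 4 · 0.041006 · 0.55 = 0.0902137

0.09021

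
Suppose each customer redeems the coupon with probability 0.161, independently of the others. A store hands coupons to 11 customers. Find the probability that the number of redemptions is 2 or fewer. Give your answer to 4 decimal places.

0.7448

X ~ Binomial(11, 0.161); P(X ≤ 2) = Σ C(11,k) p^k (1−p)^(11−k) over k:
  k=0: C(11,0)·0.161^0·0.839^11 = 0.145005
  k=1: C(11,1)·0.161^1·0.839^10 = 0.306082
  k=2: C(11,2)·0.161^2·0.839^9 = 0.293678
Total = 0.744765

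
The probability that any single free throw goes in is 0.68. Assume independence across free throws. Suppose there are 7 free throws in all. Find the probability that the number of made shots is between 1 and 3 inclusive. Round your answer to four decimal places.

X ~ Binomial(7, 0.68); P(1 ≤ X ≤ 3) = Σ C(7,k) p^k (1−p)^(7−k) over k:
  k=1: C(7,1)·0.68^1·0.32^6 = 0.005111
  k=2: C(7,2)·0.68^2·0.32^5 = 0.032583
  k=3: C(7,3)·0.68^3·0.32^4 = 0.115397
Total = 0.153091

0.1531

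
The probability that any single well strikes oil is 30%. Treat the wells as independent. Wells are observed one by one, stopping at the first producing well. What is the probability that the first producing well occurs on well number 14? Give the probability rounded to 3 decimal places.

0.003

Geometric (trials to first success), p = 0.30.
P(Y = 14) = (1−p)^13 · p = 0.0096889 · 0.30 = 0.00291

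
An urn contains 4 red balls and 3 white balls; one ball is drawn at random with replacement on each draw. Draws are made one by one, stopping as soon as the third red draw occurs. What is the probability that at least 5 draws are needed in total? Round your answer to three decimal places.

0.574

Needing more than 4 draws ⇔ fewer than 3 successes in the first 4. With X ~ Binomial(4, 0.571429), P(Y > 4) = P(X ≤ 2).
  k=0: C(4,0)·0.571429^0·0.428571^4 = 0.03374
  k=1: C(4,1)·0.571429^1·0.428571^3 = 0.17993
  k=2: C(4,2)·0.571429^2·0.428571^2 = 0.35985
P(X ≤ 2) = 0.57351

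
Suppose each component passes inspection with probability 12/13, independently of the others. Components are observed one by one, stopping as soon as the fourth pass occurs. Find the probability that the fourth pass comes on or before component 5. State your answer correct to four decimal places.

Finishing within 5 components ⇔ at least 4 successes in the first 5. With X ~ Binomial(5, 0.923077), P(Y ≤ 5) = 1 − P(X ≤ 3).
  k=0: C(5,0)·0.923077^0·0.076923^5 = 0.000003
  k=1: C(5,1)·0.923077^1·0.076923^4 = 0.000162
  k=2: C(5,2)·0.923077^2·0.076923^3 = 0.003878
  k=3: C(5,3)·0.923077^3·0.076923^2 = 0.046540
1 − 0.050583 = 0.949417

0.9494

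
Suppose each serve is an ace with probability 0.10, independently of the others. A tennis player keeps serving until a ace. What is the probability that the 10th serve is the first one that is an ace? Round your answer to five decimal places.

0.03874

Geometric (trials to first success), p = 0.10.
P(Y = 10) = (1−p)^9 · p = 0.38742 · 0.10 = 0.0387420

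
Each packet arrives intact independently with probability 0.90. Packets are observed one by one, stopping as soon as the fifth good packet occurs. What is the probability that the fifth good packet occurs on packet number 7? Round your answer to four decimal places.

0.0886

Y = trial on which the fifth success occurs; negative binomial, r=5, p=0.90.
P(Y=7) = C(6,4) · p^5 · (1−p)^2
= 15 · 0.59049 · 0.01 = 0.088573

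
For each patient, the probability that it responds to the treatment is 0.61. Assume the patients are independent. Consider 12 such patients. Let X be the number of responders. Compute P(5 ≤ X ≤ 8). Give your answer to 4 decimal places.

0.7034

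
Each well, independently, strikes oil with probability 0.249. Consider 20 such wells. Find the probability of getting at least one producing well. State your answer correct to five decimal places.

P(at least one) = 1 − P(none) = 1 − (1 − 0.249)^20
= 1 − 0.0032569 = 0.9967431

0.99674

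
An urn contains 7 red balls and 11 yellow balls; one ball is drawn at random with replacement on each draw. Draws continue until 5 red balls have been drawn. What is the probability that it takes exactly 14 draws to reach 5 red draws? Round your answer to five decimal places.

0.07560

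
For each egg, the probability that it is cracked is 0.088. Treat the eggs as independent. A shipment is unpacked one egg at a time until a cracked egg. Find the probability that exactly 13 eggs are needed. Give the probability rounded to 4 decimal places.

0.0291

Geometric (trials to first success), p = 0.088.
P(Y = 13) = (1−p)^12 · p = 0.33108 · 0.088 = 0.029135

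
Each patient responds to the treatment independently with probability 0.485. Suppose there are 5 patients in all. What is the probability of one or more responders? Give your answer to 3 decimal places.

P(at least one) = 1 − P(none) = 1 − (1 − 0.485)^5
= 1 − 0.03623 = 0.96377

0.964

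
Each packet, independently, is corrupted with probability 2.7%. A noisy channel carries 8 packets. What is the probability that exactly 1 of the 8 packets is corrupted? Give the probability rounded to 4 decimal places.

X ~ Binomial(n=8, p=0.027).
P(X=1) = C(8,1) · p^1 · (1−p)^7
= 8 · 0.027 · 0.82564 = 0.178338

0.1783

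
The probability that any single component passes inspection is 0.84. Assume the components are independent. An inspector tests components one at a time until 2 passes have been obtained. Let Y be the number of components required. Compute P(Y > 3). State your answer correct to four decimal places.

Needing more than 3 components ⇔ fewer than 2 successes in the first 3. With X ~ Binomial(3, 0.84), P(Y > 3) = P(X ≤ 1).
  k=0: C(3,0)·0.84^0·0.16^3 = 0.004096
  k=1: C(3,1)·0.84^1·0.16^2 = 0.064512
P(X ≤ 1) = 0.068608

0.0686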